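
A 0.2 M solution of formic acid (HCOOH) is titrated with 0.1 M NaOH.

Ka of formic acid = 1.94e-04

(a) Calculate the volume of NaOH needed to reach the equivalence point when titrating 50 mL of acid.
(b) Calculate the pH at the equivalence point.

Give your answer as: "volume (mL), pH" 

moles acid = 0.2 × 50/1000 = 0.01 mol; V_base = moles/0.1 × 1000 = 100.0 mL. At equivalence only the conjugate base is present: [A⁻] = 0.01/0.150 = 6.6667e-02 M. Kb = Kw/Ka = 5.15e-11; [OH⁻] = √(Kb × [A⁻]) = 1.8538e-06; pOH = 5.73; pH = 14 - pOH = 8.27.

V = 100.0 mL, pH = 8.27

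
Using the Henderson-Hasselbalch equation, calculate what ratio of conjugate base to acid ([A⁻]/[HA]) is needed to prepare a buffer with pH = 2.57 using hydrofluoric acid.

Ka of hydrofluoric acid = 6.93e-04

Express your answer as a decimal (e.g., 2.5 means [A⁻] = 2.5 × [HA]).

pKa = -log(6.93e-04) = 3.1593. pH = pKa + log([A⁻]/[HA]), so log([A⁻]/[HA]) = pH − pKa = 2.57 − 3.1593 = -0.5893. [A⁻]/[HA] = 10^(-0.5893) = 0.257

[A⁻]/[HA] = 0.257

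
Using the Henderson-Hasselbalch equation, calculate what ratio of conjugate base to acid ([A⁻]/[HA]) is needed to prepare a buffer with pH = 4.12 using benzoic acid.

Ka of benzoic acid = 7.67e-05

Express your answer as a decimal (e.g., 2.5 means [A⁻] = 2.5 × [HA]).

pKa = -log(7.67e-05) = 4.1152. pH = pKa + log([A⁻]/[HA]), so log([A⁻]/[HA]) = pH − pKa = 4.12 − 4.1152 = 0.0048. [A⁻]/[HA] = 10^(0.0048) = 1.01

[A⁻]/[HA] = 1.01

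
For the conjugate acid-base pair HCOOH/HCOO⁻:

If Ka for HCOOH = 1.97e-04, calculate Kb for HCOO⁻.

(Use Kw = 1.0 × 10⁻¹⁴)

For a conjugate pair Ka × Kb = Kw, so Kb = Kw/Ka = 1.0 × 10⁻¹⁴ / 1.97e-04 = 5.08e-11.

K_b = 5.08e-11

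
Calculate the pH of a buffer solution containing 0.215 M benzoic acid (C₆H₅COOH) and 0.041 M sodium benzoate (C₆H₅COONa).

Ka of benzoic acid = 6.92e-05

pKa = -log(6.92e-05) = 4.16. pH = pKa + log([A⁻]/[HA]) = 4.16 + log(0.041/0.215)

pH = 3.44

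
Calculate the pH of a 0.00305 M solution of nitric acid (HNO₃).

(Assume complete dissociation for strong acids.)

[H⁺] = 0.00305 M for strong acid. pH = -log[H⁺] = -log(0.00305)

pH = 2.52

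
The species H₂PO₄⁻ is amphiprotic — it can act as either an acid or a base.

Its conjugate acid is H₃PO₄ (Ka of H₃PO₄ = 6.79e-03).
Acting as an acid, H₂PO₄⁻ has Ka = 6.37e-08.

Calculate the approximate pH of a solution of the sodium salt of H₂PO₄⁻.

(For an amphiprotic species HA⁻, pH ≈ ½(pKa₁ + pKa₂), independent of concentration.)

pKa₁ = -log(6.79e-03) = 2.17; pKa₂ = -log(6.37e-08) = 7.20. For an amphiprotic species, pH ≈ ½(pKa₁ + pKa₂) = ½(2.17 + 7.20) = 4.68.

pH = 4.68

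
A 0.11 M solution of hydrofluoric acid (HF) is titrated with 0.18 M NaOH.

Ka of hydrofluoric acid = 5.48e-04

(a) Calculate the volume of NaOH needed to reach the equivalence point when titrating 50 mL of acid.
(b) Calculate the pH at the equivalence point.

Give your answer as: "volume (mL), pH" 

moles acid = 0.11 × 50/1000 = 0.0055 mol; V_base = moles/0.18 × 1000 = 30.6 mL. At equivalence only the conjugate base is present: [A⁻] = 0.0055/0.081 = 6.8276e-02 M. Kb = Kw/Ka = 1.82e-11; [OH⁻] = √(Kb × [A⁻]) = 1.1162e-06; pOH = 5.95; pH = 14 - pOH = 8.05.

V = 30.6 mL, pH = 8.05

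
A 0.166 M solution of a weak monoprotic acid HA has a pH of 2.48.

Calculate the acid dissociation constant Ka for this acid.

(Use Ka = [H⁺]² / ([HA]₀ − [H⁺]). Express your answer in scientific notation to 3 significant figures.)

[H⁺] = 10^(−pH) = 10^(−2.48) = 3.311e-03 M. For HA ⇌ H⁺ + A⁻, Ka = [H⁺][A⁻]/[HA] = [H⁺]² / ([HA]₀ − [H⁺]) = (3.311e-03)² / (0.166 − 3.311e-03) = 6.74e-05.

K_a = 6.74e-05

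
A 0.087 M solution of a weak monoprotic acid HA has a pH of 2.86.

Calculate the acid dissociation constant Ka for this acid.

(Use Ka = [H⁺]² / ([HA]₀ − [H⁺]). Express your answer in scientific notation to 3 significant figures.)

[H⁺] = 10^(−pH) = 10^(−2.86) = 1.380e-03 M. For HA ⇌ H⁺ + A⁻, Ka = [H⁺][A⁻]/[HA] = [H⁺]² / ([HA]₀ − [H⁺]) = (1.380e-03)² / (0.087 − 1.380e-03) = 2.23e-05.

K_a = 2.23e-05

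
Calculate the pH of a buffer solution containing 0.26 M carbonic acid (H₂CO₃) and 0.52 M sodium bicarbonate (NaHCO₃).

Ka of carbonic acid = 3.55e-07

pKa = -log(3.55e-07) = 6.45. pH = pKa + log([A⁻]/[HA]) = 6.45 + log(0.52/0.26)

pH = 6.75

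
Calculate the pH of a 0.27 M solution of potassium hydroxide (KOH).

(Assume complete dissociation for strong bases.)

[OH⁻] = 0.27 M for strong base. pOH = -log[OH⁻] = 0.57, pH = 14 - pOH

pH = 13.43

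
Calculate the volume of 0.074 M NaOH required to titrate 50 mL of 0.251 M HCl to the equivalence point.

At equivalence: moles acid = moles base. moles HCl = 0.251 × 50/1000 = 0.01255 mol. V_base = moles / 0.074 × 1000 = 169.6 mL.

V_{base} = 169.6 mL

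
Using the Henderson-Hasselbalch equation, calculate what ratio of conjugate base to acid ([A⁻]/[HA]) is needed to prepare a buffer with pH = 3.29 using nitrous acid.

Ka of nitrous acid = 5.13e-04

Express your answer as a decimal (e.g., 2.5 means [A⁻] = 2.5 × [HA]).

pKa = -log(5.13e-04) = 3.2899. pH = pKa + log([A⁻]/[HA]), so log([A⁻]/[HA]) = pH − pKa = 3.29 − 3.2899 = 0.0001. [A⁻]/[HA] = 10^(0.0001) = 1.00

[A⁻]/[HA] = 1.00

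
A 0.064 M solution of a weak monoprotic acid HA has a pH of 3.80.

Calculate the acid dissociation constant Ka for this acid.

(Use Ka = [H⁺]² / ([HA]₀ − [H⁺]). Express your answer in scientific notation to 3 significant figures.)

[H⁺] = 10^(−pH) = 10^(−3.80) = 1.585e-04 M. For HA ⇌ H⁺ + A⁻, Ka = [H⁺][A⁻]/[HA] = [H⁺]² / ([HA]₀ − [H⁺]) = (1.585e-04)² / (0.064 − 1.585e-04) = 3.93e-07.

K_a = 3.93e-07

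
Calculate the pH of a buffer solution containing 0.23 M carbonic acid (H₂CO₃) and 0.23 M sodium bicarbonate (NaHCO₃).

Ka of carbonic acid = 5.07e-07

pKa = -log(5.07e-07) = 6.29. pH = pKa + log([A⁻]/[HA]) = 6.29 + log(0.23/0.23)

pH = 6.29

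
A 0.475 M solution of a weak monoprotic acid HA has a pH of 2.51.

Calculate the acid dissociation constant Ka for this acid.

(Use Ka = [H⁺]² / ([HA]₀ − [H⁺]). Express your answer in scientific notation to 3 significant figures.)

[H⁺] = 10^(−pH) = 10^(−2.51) = 3.090e-03 M. For HA ⇌ H⁺ + A⁻, Ka = [H⁺][A⁻]/[HA] = [H⁺]² / ([HA]₀ − [H⁺]) = (3.090e-03)² / (0.475 − 3.090e-03) = 2.02e-05.

K_a = 2.02e-05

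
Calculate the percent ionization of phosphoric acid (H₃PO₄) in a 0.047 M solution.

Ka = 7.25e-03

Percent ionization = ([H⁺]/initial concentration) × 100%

Using Ka equilibrium: x² + Ka×x - Ka×C = 0. Solving: [H⁺] = 1.5187e-02. Percent = (1.5187e-02/0.047) × 100

Percent ionization = 32.3%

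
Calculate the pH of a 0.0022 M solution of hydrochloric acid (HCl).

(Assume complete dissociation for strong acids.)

[H⁺] = 0.0022 M for strong acid. pH = -log[H⁺] = -log(0.0022)

pH = 2.66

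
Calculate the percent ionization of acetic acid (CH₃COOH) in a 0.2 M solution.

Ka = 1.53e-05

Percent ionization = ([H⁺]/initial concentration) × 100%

Using Ka equilibrium: x² + Ka×x - Ka×C = 0. Solving: [H⁺] = 1.7417e-03. Percent = (1.7417e-03/0.2) × 100

Percent ionization = 0.871%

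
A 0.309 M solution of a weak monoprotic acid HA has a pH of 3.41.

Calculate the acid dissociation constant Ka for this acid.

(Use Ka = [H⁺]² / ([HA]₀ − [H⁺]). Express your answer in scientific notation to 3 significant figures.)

[H⁺] = 10^(−pH) = 10^(−3.41) = 3.890e-04 M. For HA ⇌ H⁺ + A⁻, Ka = [H⁺][A⁻]/[HA] = [H⁺]² / ([HA]₀ − [H⁺]) = (3.890e-04)² / (0.309 − 3.890e-04) = 4.90e-07.

K_a = 4.90e-07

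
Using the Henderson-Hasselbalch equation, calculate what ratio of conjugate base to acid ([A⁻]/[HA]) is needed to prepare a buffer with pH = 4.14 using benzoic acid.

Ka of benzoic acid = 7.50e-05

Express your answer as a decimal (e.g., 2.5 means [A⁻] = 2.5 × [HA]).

pKa = -log(7.50e-05) = 4.1249. pH = pKa + log([A⁻]/[HA]), so log([A⁻]/[HA]) = pH − pKa = 4.14 − 4.1249 = 0.0151. [A⁻]/[HA] = 10^(0.0151) = 1.04

[A⁻]/[HA] = 1.04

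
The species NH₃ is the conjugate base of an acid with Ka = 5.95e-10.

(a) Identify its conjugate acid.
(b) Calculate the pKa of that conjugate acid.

(a) The conjugate acid is formed by adding one H⁺ to NH₃, giving NH₄⁺. (b) pKa = -log(Ka) = -log(5.95e-10) = 9.23.

Conjugate acid: NH₄⁺; pK_a = 9.23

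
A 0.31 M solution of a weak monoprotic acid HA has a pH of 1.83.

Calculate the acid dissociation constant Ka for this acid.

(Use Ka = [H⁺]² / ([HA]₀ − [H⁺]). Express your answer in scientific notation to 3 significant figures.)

[H⁺] = 10^(−pH) = 10^(−1.83) = 1.479e-02 M. For HA ⇌ H⁺ + A⁻, Ka = [H⁺][A⁻]/[HA] = [H⁺]² / ([HA]₀ − [H⁺]) = (1.479e-02)² / (0.31 − 1.479e-02) = 7.41e-04.

K_a = 7.41e-04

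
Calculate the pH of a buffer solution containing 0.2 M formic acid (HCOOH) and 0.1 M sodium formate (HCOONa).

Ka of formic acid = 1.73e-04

pKa = -log(1.73e-04) = 3.76. pH = pKa + log([A⁻]/[HA]) = 3.76 + log(0.1/0.2)

pH = 3.46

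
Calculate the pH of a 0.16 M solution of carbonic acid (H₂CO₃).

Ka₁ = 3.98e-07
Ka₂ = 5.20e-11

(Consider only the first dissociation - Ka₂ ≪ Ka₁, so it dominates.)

First dissociation dominates. From Ka₁ = [H⁺][HA⁻]/[H₂A], x² + Ka₁·x − Ka₁·C = 0 with C = 0.16 M and Ka₁ = 3.98e-07. Solving: [H⁺] = (−Ka₁ + √(Ka₁² + 4·Ka₁·C)) / 2 = 2.5215e-04 M. pH = -log(2.5215e-04) = 3.60.

pH = 3.60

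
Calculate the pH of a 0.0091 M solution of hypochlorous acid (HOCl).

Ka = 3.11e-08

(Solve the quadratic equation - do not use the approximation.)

x² + Ka×x - Ka×C = 0. Using quadratic formula: [H⁺] = 1.6807e-05

pH = 4.77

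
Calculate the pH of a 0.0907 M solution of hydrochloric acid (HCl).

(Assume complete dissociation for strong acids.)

[H⁺] = 0.0907 M for strong acid. pH = -log[H⁺] = -log(0.0907)

pH = 1.04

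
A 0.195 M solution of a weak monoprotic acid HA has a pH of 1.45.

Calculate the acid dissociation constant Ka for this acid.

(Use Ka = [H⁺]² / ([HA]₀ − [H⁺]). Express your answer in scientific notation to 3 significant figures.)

[H⁺] = 10^(−pH) = 10^(−1.45) = 3.548e-02 M. For HA ⇌ H⁺ + A⁻, Ka = [H⁺][A⁻]/[HA] = [H⁺]² / ([HA]₀ − [H⁺]) = (3.548e-02)² / (0.195 − 3.548e-02) = 7.89e-03.

K_a = 7.89e-03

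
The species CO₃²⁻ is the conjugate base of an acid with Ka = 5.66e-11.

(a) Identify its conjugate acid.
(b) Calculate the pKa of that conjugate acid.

(a) The conjugate acid is formed by adding one H⁺ to CO₃²⁻, giving HCO₃⁻. (b) pKa = -log(Ka) = -log(5.66e-11) = 10.25.

Conjugate acid: HCO₃⁻; pK_a = 10.25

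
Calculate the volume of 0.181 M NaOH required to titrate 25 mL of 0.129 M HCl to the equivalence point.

At equivalence: moles acid = moles base. moles HCl = 0.129 × 25/1000 = 0.003225 mol. V_base = moles / 0.181 × 1000 = 17.8 mL.

V_{base} = 17.8 mL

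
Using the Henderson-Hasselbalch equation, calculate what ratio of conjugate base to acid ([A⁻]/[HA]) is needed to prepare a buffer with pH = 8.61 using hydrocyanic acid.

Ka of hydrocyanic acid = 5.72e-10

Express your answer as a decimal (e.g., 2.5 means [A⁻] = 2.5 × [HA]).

pKa = -log(5.72e-10) = 9.2426. pH = pKa + log([A⁻]/[HA]), so log([A⁻]/[HA]) = pH − pKa = 8.61 − 9.2426 = -0.6326. [A⁻]/[HA] = 10^(-0.6326) = 0.233

[A⁻]/[HA] = 0.233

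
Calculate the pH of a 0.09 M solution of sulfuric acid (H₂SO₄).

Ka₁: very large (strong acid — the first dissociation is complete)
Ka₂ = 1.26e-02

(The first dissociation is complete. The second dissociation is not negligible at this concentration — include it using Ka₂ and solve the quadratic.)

First dissociation is complete: [H⁺]₀ = [HSO₄⁻]₀ = C = 0.09 M. Second dissociation HSO₄⁻ ⇌ H⁺ + SO₄²⁻: let x = [SO₄²⁻]. Ka₂ = (C + x)·x / (C − x) = 1.26e-02 → x² + (C + Ka₂)·x − Ka₂·C = 0 → x² + 0.10260·x − 1.134e-03 = 0. x = (−0.10260 + √(0.10260² + 4 × 1.134e-03)) / 2 = 1.0065e-02 M. [H⁺] = C + x = 0.09 + 1.0065e-02 = 1.0007e-01 M. pH = -log(1.0007e-01) = 1.00.

pH = 1.00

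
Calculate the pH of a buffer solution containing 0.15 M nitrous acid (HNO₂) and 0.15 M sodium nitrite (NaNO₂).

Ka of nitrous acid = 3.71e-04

pKa = -log(3.71e-04) = 3.43. pH = pKa + log([A⁻]/[HA]) = 3.43 + log(0.15/0.15)

pH = 3.43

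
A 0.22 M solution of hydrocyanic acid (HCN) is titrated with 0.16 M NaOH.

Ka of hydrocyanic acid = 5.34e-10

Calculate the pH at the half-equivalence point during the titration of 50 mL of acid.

At half-equivalence [HA] = [A⁻], so Henderson-Hasselbalch gives pH = pKa = -log(5.34e-10) = 9.27.

pH = pKa = 9.27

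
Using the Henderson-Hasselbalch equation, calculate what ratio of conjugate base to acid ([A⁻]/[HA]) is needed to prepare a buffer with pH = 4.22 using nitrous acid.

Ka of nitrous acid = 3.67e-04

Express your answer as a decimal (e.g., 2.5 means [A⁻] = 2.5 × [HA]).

pKa = -log(3.67e-04) = 3.4353. pH = pKa + log([A⁻]/[HA]), so log([A⁻]/[HA]) = pH − pKa = 4.22 − 3.4353 = 0.7847. [A⁻]/[HA] = 10^(0.7847) = 6.09

[A⁻]/[HA] = 6.09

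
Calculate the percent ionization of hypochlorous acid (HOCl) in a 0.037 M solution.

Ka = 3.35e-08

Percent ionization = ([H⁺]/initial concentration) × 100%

Using Ka equilibrium: x² + Ka×x - Ka×C = 0. Solving: [H⁺] = 3.5190e-05. Percent = (3.5190e-05/0.037) × 100

Percent ionization = 0.0951%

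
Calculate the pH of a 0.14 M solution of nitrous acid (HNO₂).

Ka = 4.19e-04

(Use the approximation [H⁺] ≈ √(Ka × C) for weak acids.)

[H⁺] = √(Ka × C) = √(4.19e-04 × 0.14) = 7.6590e-03. pH = -log(7.6590e-03)

pH = 2.12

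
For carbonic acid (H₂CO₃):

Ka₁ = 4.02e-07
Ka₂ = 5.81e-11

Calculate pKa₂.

pKa₂ = -log(Ka₂) = -log(5.81e-11) = 10.24.

pK_{a2} = 10.24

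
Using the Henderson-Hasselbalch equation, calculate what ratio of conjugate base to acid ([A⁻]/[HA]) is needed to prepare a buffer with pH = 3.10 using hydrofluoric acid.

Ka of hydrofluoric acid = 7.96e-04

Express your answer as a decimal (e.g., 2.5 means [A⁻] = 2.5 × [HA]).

pKa = -log(7.96e-04) = 3.0991. pH = pKa + log([A⁻]/[HA]), so log([A⁻]/[HA]) = pH − pKa = 3.10 − 3.0991 = 0.0009. [A⁻]/[HA] = 10^(0.0009) = 1.00

[A⁻]/[HA] = 1.00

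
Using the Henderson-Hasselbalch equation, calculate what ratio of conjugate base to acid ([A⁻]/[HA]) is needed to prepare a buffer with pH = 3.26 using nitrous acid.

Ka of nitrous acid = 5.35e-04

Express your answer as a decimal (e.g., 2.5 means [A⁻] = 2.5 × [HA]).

pKa = -log(5.35e-04) = 3.2716. pH = pKa + log([A⁻]/[HA]), so log([A⁻]/[HA]) = pH − pKa = 3.26 − 3.2716 = -0.0116. [A⁻]/[HA] = 10^(-0.0116) = 0.974

[A⁻]/[HA] = 0.974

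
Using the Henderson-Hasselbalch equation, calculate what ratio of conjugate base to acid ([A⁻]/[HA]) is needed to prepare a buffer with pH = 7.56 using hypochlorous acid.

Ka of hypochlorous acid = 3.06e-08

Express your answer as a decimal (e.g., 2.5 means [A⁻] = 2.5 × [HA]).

pKa = -log(3.06e-08) = 7.5143. pH = pKa + log([A⁻]/[HA]), so log([A⁻]/[HA]) = pH − pKa = 7.56 − 7.5143 = 0.0457. [A⁻]/[HA] = 10^(0.0457) = 1.11

[A⁻]/[HA] = 1.11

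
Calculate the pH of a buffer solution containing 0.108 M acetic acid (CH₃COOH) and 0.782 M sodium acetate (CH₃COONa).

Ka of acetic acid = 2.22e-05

pKa = -log(2.22e-05) = 4.65. pH = pKa + log([A⁻]/[HA]) = 4.65 + log(0.782/0.108)

pH = 5.51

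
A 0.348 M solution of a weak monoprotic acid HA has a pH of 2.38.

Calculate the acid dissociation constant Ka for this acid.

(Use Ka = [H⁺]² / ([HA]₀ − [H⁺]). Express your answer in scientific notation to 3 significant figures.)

[H⁺] = 10^(−pH) = 10^(−2.38) = 4.169e-03 M. For HA ⇌ H⁺ + A⁻, Ka = [H⁺][A⁻]/[HA] = [H⁺]² / ([HA]₀ − [H⁺]) = (4.169e-03)² / (0.348 − 4.169e-03) = 5.05e-05.

K_a = 5.05e-05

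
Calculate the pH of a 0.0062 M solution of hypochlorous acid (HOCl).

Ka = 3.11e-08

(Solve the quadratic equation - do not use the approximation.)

x² + Ka×x - Ka×C = 0. Using quadratic formula: [H⁺] = 1.3870e-05

pH = 4.86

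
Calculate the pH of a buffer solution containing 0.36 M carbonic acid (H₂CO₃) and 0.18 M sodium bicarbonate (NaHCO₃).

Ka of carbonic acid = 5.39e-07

pKa = -log(5.39e-07) = 6.27. pH = pKa + log([A⁻]/[HA]) = 6.27 + log(0.18/0.36)

pH = 5.97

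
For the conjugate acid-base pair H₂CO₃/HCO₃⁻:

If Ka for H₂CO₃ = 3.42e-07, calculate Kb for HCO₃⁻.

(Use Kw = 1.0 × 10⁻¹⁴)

For a conjugate pair Ka × Kb = Kw, so Kb = Kw/Ka = 1.0 × 10⁻¹⁴ / 3.42e-07 = 2.92e-08.

K_b = 2.92e-08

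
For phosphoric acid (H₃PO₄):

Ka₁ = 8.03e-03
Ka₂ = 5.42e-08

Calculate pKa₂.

pKa₂ = -log(Ka₂) = -log(5.42e-08) = 7.27.

pK_{a2} = 7.27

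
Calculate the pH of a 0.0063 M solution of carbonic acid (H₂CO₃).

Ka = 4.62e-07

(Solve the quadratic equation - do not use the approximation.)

x² + Ka×x - Ka×C = 0. Using quadratic formula: [H⁺] = 5.3719e-05

pH = 4.27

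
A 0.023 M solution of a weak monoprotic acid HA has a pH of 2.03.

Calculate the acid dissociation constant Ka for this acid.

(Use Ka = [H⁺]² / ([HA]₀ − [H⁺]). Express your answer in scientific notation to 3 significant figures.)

[H⁺] = 10^(−pH) = 10^(−2.03) = 9.333e-03 M. For HA ⇌ H⁺ + A⁻, Ka = [H⁺][A⁻]/[HA] = [H⁺]² / ([HA]₀ − [H⁺]) = (9.333e-03)² / (0.023 − 9.333e-03) = 6.37e-03.

K_a = 6.37e-03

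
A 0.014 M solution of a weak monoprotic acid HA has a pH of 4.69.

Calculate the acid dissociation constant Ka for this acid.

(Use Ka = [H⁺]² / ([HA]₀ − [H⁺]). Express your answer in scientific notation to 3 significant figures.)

[H⁺] = 10^(−pH) = 10^(−4.69) = 2.042e-05 M. For HA ⇌ H⁺ + A⁻, Ka = [H⁺][A⁻]/[HA] = [H⁺]² / ([HA]₀ − [H⁺]) = (2.042e-05)² / (0.014 − 2.042e-05) = 2.98e-08.

K_a = 2.98e-08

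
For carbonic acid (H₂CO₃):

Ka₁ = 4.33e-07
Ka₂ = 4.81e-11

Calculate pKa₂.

pKa₂ = -log(Ka₂) = -log(4.81e-11) = 10.32.

pK_{a2} = 10.32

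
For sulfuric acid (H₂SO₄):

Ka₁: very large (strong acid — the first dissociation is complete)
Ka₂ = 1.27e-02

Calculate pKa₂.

pKa₂ = -log(Ka₂) = -log(1.27e-02) = 1.90.

pK_{a2} = 1.90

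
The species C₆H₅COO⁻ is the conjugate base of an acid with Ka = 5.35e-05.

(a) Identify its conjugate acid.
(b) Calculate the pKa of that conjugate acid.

(a) The conjugate acid is formed by adding one H⁺ to C₆H₅COO⁻, giving C₆H₅COOH. (b) pKa = -log(Ka) = -log(5.35e-05) = 4.27.

Conjugate acid: C₆H₅COOH; pK_a = 4.27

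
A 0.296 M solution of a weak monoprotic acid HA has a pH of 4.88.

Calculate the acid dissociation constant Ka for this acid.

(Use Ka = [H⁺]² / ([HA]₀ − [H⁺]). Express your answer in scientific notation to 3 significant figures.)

[H⁺] = 10^(−pH) = 10^(−4.88) = 1.318e-05 M. For HA ⇌ H⁺ + A⁻, Ka = [H⁺][A⁻]/[HA] = [H⁺]² / ([HA]₀ − [H⁺]) = (1.318e-05)² / (0.296 − 1.318e-05) = 5.87e-10.

K_a = 5.87e-10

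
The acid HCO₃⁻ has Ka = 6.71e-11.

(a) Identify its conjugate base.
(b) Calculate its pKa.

(a) The conjugate base is formed by removing one H⁺ from HCO₃⁻, giving CO₃²⁻. (b) pKa = -log(Ka) = -log(6.71e-11) = 10.17.

Conjugate base: CO₃²⁻; pK_a = 10.17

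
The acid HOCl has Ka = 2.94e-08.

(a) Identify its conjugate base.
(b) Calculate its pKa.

(a) The conjugate base is formed by removing one H⁺ from HOCl, giving OCl⁻. (b) pKa = -log(Ka) = -log(2.94e-08) = 7.53.

Conjugate base: OCl⁻; pK_a = 7.53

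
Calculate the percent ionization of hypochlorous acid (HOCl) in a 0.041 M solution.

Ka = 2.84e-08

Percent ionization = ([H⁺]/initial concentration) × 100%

Using Ka equilibrium: x² + Ka×x - Ka×C = 0. Solving: [H⁺] = 3.4109e-05. Percent = (3.4109e-05/0.041) × 100

Percent ionization = 0.0832%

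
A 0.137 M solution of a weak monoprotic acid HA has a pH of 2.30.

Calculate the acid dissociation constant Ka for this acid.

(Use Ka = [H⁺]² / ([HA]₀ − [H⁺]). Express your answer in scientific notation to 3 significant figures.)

[H⁺] = 10^(−pH) = 10^(−2.30) = 5.012e-03 M. For HA ⇌ H⁺ + A⁻, Ka = [H⁺][A⁻]/[HA] = [H⁺]² / ([HA]₀ − [H⁺]) = (5.012e-03)² / (0.137 − 5.012e-03) = 1.90e-04.

K_a = 1.90e-04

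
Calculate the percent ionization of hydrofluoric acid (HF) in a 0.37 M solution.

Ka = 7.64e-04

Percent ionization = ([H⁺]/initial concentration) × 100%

Using Ka equilibrium: x² + Ka×x - Ka×C = 0. Solving: [H⁺] = 1.6435e-02. Percent = (1.6435e-02/0.37) × 100

Percent ionization = 4.44%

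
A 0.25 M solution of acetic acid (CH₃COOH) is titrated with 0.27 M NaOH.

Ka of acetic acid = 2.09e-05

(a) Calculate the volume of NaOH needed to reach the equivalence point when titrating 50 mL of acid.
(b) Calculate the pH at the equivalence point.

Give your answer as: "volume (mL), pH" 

moles acid = 0.25 × 50/1000 = 0.0125 mol; V_base = moles/0.27 × 1000 = 46.3 mL. At equivalence only the conjugate base is present: [A⁻] = 0.0125/0.096 = 1.2981e-01 M. Kb = Kw/Ka = 4.78e-10; [OH⁻] = √(Kb × [A⁻]) = 7.8809e-06; pOH = 5.10; pH = 14 - pOH = 8.90.

V = 46.3 mL, pH = 8.90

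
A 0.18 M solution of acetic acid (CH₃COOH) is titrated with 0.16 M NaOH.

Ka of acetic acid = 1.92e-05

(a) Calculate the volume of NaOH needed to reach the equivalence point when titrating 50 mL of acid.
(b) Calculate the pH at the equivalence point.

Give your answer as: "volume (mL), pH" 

moles acid = 0.18 × 50/1000 = 0.009 mol; V_base = moles/0.16 × 1000 = 56.2 mL. At equivalence only the conjugate base is present: [A⁻] = 0.009/0.106 = 8.4706e-02 M. Kb = Kw/Ka = 5.21e-10; [OH⁻] = √(Kb × [A⁻]) = 6.6421e-06; pOH = 5.18; pH = 14 - pOH = 8.82.

V = 56.2 mL, pH = 8.82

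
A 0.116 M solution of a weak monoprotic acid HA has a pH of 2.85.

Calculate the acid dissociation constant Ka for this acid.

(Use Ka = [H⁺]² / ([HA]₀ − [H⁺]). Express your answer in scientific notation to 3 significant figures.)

[H⁺] = 10^(−pH) = 10^(−2.85) = 1.413e-03 M. For HA ⇌ H⁺ + A⁻, Ka = [H⁺][A⁻]/[HA] = [H⁺]² / ([HA]₀ − [H⁺]) = (1.413e-03)² / (0.116 − 1.413e-03) = 1.74e-05.

K_a = 1.74e-05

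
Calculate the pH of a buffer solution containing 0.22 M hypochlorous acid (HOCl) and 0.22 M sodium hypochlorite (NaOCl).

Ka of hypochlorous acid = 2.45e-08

pKa = -log(2.45e-08) = 7.61. pH = pKa + log([A⁻]/[HA]) = 7.61 + log(0.22/0.22)

pH = 7.61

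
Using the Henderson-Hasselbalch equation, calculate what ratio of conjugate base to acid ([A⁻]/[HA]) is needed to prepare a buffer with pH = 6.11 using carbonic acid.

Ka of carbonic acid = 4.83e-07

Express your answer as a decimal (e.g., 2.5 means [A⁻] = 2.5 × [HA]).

pKa = -log(4.83e-07) = 6.3161. pH = pKa + log([A⁻]/[HA]), so log([A⁻]/[HA]) = pH − pKa = 6.11 − 6.3161 = -0.2061. [A⁻]/[HA] = 10^(-0.2061) = 0.622

[A⁻]/[HA] = 0.622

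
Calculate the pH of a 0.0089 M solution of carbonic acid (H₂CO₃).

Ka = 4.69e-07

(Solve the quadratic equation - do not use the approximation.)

x² + Ka×x - Ka×C = 0. Using quadratic formula: [H⁺] = 6.4373e-05

pH = 4.19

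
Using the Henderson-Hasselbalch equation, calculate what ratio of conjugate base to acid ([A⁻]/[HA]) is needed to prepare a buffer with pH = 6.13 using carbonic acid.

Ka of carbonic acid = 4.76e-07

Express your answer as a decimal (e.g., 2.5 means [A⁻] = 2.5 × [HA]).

pKa = -log(4.76e-07) = 6.3224. pH = pKa + log([A⁻]/[HA]), so log([A⁻]/[HA]) = pH − pKa = 6.13 − 6.3224 = -0.1924. [A⁻]/[HA] = 10^(-0.1924) = 0.642

[A⁻]/[HA] = 0.642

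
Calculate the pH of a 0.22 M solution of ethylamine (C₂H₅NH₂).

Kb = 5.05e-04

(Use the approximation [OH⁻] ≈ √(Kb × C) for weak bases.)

[OH⁻] = √(Kb × C) = √(5.05e-04 × 0.22) = 1.0540e-02. pOH = 1.98, pH = 14 - pOH

pH = 12.02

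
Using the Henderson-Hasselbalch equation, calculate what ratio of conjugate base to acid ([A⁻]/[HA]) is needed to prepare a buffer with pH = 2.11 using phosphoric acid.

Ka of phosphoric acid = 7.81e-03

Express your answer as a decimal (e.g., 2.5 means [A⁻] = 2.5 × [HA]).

pKa = -log(7.81e-03) = 2.1073. pH = pKa + log([A⁻]/[HA]), so log([A⁻]/[HA]) = pH − pKa = 2.11 − 2.1073 = 0.0027. [A⁻]/[HA] = 10^(0.0027) = 1.01

[A⁻]/[HA] = 1.01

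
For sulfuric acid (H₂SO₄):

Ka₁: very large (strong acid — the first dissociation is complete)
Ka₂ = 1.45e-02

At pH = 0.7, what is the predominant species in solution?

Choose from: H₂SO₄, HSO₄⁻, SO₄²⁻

The first dissociation is complete, so H₂SO₄ itself is never the predominant species in water; pKa₂ = -log(1.45e-02) = 1.84. For a polyprotic acid the predominant species crosses at each pKa: below pKa_n the protonated form dominates, above it the deprotonated form does. At pH = 0.7, the predominant species is HSO₄⁻.

HSO₄⁻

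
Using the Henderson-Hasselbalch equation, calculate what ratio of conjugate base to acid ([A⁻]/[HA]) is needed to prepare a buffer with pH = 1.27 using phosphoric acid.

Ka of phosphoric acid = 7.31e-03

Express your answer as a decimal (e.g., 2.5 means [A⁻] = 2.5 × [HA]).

pKa = -log(7.31e-03) = 2.1361. pH = pKa + log([A⁻]/[HA]), so log([A⁻]/[HA]) = pH − pKa = 1.27 − 2.1361 = -0.8661. [A⁻]/[HA] = 10^(-0.8661) = 0.136

[A⁻]/[HA] = 0.136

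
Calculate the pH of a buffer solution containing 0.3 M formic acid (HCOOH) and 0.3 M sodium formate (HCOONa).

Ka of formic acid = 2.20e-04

pKa = -log(2.20e-04) = 3.66. pH = pKa + log([A⁻]/[HA]) = 3.66 + log(0.3/0.3)

pH = 3.66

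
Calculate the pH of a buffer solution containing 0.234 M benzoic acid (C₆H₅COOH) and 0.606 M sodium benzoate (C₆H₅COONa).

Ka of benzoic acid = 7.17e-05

pKa = -log(7.17e-05) = 4.14. pH = pKa + log([A⁻]/[HA]) = 4.14 + log(0.606/0.234)

pH = 4.56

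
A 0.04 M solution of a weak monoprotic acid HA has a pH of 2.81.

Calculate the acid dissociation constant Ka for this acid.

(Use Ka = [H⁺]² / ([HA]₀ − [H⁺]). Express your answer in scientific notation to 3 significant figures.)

[H⁺] = 10^(−pH) = 10^(−2.81) = 1.549e-03 M. For HA ⇌ H⁺ + A⁻, Ka = [H⁺][A⁻]/[HA] = [H⁺]² / ([HA]₀ − [H⁺]) = (1.549e-03)² / (0.04 − 1.549e-03) = 6.24e-05.

K_a = 6.24e-05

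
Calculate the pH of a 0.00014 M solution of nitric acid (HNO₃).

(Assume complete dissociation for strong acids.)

[H⁺] = 0.00014 M for strong acid. pH = -log[H⁺] = -log(0.00014)

pH = 3.85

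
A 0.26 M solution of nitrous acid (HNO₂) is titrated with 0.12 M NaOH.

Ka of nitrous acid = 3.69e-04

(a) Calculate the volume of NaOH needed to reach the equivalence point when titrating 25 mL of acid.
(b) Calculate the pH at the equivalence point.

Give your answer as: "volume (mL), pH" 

moles acid = 0.26 × 25/1000 = 0.0065 mol; V_base = moles/0.12 × 1000 = 54.2 mL. At equivalence only the conjugate base is present: [A⁻] = 0.0065/0.079 = 8.2105e-02 M. Kb = Kw/Ka = 2.71e-11; [OH⁻] = √(Kb × [A⁻]) = 1.4917e-06; pOH = 5.83; pH = 14 - pOH = 8.17.

V = 54.2 mL, pH = 8.17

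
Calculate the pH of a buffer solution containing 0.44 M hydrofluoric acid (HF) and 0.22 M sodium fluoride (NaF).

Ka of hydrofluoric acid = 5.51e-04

pKa = -log(5.51e-04) = 3.26. pH = pKa + log([A⁻]/[HA]) = 3.26 + log(0.22/0.44)

pH = 2.96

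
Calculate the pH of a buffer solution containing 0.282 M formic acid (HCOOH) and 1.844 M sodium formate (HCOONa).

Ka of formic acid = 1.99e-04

pKa = -log(1.99e-04) = 3.70. pH = pKa + log([A⁻]/[HA]) = 3.70 + log(1.844/0.282)

pH = 4.52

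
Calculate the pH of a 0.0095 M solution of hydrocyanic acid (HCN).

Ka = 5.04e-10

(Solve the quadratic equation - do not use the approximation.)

x² + Ka×x - Ka×C = 0. Using quadratic formula: [H⁺] = 2.1879e-06

pH = 5.66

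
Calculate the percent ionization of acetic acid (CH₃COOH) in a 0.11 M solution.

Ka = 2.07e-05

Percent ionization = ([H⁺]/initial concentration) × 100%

Using Ka equilibrium: x² + Ka×x - Ka×C = 0. Solving: [H⁺] = 1.4987e-03. Percent = (1.4987e-03/0.11) × 100

Percent ionization = 1.36%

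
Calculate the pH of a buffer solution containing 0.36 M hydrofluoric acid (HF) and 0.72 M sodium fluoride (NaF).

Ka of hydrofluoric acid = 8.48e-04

pKa = -log(8.48e-04) = 3.07. pH = pKa + log([A⁻]/[HA]) = 3.07 + log(0.72/0.36)

pH = 3.37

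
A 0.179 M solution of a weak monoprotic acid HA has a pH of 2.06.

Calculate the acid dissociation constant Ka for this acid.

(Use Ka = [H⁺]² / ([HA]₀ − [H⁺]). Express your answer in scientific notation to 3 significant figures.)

[H⁺] = 10^(−pH) = 10^(−2.06) = 8.710e-03 M. For HA ⇌ H⁺ + A⁻, Ka = [H⁺][A⁻]/[HA] = [H⁺]² / ([HA]₀ − [H⁺]) = (8.710e-03)² / (0.179 − 8.710e-03) = 4.45e-04.

K_a = 4.45e-04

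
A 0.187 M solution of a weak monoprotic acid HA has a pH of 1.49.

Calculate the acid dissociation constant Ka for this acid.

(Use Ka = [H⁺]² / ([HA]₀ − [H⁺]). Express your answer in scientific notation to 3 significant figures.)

[H⁺] = 10^(−pH) = 10^(−1.49) = 3.236e-02 M. For HA ⇌ H⁺ + A⁻, Ka = [H⁺][A⁻]/[HA] = [H⁺]² / ([HA]₀ − [H⁺]) = (3.236e-02)² / (0.187 − 3.236e-02) = 6.77e-03.

K_a = 6.77e-03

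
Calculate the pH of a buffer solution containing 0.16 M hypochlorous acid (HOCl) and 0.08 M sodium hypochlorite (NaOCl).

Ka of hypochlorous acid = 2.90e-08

pKa = -log(2.90e-08) = 7.54. pH = pKa + log([A⁻]/[HA]) = 7.54 + log(0.08/0.16)

pH = 7.24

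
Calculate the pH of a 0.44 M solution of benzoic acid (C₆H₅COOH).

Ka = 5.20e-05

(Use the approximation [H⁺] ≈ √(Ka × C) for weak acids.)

[H⁺] = √(Ka × C) = √(5.20e-05 × 0.44) = 4.7833e-03. pH = -log(4.7833e-03)

pH = 2.32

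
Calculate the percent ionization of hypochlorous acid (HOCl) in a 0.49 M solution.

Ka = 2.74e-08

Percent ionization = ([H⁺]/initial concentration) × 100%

Using Ka equilibrium: x² + Ka×x - Ka×C = 0. Solving: [H⁺] = 1.1586e-04. Percent = (1.1586e-04/0.49) × 100

Percent ionization = 0.0236%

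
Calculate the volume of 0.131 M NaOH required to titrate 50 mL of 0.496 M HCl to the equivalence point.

At equivalence: moles acid = moles base. moles HCl = 0.496 × 50/1000 = 0.0248 mol. V_base = moles / 0.131 × 1000 = 189.3 mL.

V_{base} = 189.3 mL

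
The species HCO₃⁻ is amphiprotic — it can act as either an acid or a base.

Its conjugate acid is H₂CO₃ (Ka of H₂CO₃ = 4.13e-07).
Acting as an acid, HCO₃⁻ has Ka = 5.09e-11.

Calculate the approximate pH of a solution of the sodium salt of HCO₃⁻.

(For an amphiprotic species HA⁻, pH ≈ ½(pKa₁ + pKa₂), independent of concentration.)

pKa₁ = -log(4.13e-07) = 6.38; pKa₂ = -log(5.09e-11) = 10.29. For an amphiprotic species, pH ≈ ½(pKa₁ + pKa₂) = ½(6.38 + 10.29) = 8.34.

pH = 8.34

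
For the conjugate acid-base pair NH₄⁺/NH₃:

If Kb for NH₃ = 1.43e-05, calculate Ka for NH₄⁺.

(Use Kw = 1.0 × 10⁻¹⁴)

For a conjugate pair Ka × Kb = Kw, so Ka = Kw/Kb = 1.0 × 10⁻¹⁴ / 1.43e-05 = 6.99e-10.

K_a = 6.99e-10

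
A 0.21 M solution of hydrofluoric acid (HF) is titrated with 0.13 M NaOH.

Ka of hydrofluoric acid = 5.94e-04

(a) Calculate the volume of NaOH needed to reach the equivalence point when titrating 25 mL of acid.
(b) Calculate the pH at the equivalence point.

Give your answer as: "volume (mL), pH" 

moles acid = 0.21 × 25/1000 = 0.00525 mol; V_base = moles/0.13 × 1000 = 40.4 mL. At equivalence only the conjugate base is present: [A⁻] = 0.00525/0.065 = 8.0294e-02 M. Kb = Kw/Ka = 1.68e-11; [OH⁻] = √(Kb × [A⁻]) = 1.1626e-06; pOH = 5.93; pH = 14 - pOH = 8.07.

V = 40.4 mL, pH = 8.07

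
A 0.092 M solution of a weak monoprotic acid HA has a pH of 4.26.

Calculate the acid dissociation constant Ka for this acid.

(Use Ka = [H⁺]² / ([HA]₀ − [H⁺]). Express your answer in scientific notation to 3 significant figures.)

[H⁺] = 10^(−pH) = 10^(−4.26) = 5.495e-05 M. For HA ⇌ H⁺ + A⁻, Ka = [H⁺][A⁻]/[HA] = [H⁺]² / ([HA]₀ − [H⁺]) = (5.495e-05)² / (0.092 − 5.495e-05) = 3.28e-08.

K_a = 3.28e-08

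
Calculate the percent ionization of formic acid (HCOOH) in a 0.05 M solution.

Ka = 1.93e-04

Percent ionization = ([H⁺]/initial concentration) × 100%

Using Ka equilibrium: x² + Ka×x - Ka×C = 0. Solving: [H⁺] = 3.0114e-03. Percent = (3.0114e-03/0.05) × 100

Percent ionization = 6.02%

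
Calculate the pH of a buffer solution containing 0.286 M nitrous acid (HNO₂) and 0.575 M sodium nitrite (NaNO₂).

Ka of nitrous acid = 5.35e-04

pKa = -log(5.35e-04) = 3.27. pH = pKa + log([A⁻]/[HA]) = 3.27 + log(0.575/0.286)

pH = 3.57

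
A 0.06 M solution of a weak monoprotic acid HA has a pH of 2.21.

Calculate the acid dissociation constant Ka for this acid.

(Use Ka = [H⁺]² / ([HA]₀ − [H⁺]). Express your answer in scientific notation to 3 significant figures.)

[H⁺] = 10^(−pH) = 10^(−2.21) = 6.166e-03 M. For HA ⇌ H⁺ + A⁻, Ka = [H⁺][A⁻]/[HA] = [H⁺]² / ([HA]₀ − [H⁺]) = (6.166e-03)² / (0.06 − 6.166e-03) = 7.06e-04.

K_a = 7.06e-04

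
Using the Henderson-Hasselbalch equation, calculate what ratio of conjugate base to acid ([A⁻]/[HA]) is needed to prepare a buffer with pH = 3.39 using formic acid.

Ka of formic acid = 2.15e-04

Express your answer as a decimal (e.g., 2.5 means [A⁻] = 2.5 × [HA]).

pKa = -log(2.15e-04) = 3.6676. pH = pKa + log([A⁻]/[HA]), so log([A⁻]/[HA]) = pH − pKa = 3.39 − 3.6676 = -0.2776. [A⁻]/[HA] = 10^(-0.2776) = 0.528

[A⁻]/[HA] = 0.528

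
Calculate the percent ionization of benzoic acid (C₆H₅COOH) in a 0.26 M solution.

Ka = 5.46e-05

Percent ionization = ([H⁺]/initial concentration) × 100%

Using Ka equilibrium: x² + Ka×x - Ka×C = 0. Solving: [H⁺] = 3.7406e-03. Percent = (3.7406e-03/0.26) × 100

Percent ionization = 1.44%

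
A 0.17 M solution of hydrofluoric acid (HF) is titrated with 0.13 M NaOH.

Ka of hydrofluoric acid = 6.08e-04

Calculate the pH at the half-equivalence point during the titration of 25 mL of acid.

At half-equivalence [HA] = [A⁻], so Henderson-Hasselbalch gives pH = pKa = -log(6.08e-04) = 3.22.

pH = pKa = 3.22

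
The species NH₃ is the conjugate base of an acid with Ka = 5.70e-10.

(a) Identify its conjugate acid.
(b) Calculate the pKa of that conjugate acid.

(a) The conjugate acid is formed by adding one H⁺ to NH₃, giving NH₄⁺. (b) pKa = -log(Ka) = -log(5.70e-10) = 9.24.

Conjugate acid: NH₄⁺; pK_a = 9.24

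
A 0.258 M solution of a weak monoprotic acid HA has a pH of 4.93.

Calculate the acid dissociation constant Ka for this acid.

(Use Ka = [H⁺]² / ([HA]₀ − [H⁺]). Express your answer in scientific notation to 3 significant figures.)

[H⁺] = 10^(−pH) = 10^(−4.93) = 1.175e-05 M. For HA ⇌ H⁺ + A⁻, Ka = [H⁺][A⁻]/[HA] = [H⁺]² / ([HA]₀ − [H⁺]) = (1.175e-05)² / (0.258 − 1.175e-05) = 5.35e-10.

K_a = 5.35e-10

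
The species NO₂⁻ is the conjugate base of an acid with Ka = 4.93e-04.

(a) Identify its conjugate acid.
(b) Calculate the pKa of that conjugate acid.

(a) The conjugate acid is formed by adding one H⁺ to NO₂⁻, giving HNO₂. (b) pKa = -log(Ka) = -log(4.93e-04) = 3.31.

Conjugate acid: HNO₂; pK_a = 3.31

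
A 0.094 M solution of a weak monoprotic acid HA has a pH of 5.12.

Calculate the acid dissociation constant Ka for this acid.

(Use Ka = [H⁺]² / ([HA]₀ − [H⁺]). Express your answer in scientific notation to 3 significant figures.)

[H⁺] = 10^(−pH) = 10^(−5.12) = 7.586e-06 M. For HA ⇌ H⁺ + A⁻, Ka = [H⁺][A⁻]/[HA] = [H⁺]² / ([HA]₀ − [H⁺]) = (7.586e-06)² / (0.094 − 7.586e-06) = 6.12e-10.

K_a = 6.12e-10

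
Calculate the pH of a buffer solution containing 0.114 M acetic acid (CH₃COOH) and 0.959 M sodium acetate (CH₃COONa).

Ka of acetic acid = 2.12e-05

pKa = -log(2.12e-05) = 4.67. pH = pKa + log([A⁻]/[HA]) = 4.67 + log(0.959/0.114)

pH = 5.60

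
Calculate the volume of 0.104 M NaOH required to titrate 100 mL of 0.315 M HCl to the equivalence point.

At equivalence: moles acid = moles base. moles HCl = 0.315 × 100/1000 = 0.0315 mol. V_base = moles / 0.104 × 1000 = 302.9 mL.

V_{base} = 302.9 mL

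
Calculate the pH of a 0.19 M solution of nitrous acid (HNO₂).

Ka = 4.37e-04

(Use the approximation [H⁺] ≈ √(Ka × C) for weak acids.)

[H⁺] = √(Ka × C) = √(4.37e-04 × 0.19) = 9.1121e-03. pH = -log(9.1121e-03)

pH = 2.04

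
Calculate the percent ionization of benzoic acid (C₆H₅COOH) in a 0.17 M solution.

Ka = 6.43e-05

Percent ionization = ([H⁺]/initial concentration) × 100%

Using Ka equilibrium: x² + Ka×x - Ka×C = 0. Solving: [H⁺] = 3.2742e-03. Percent = (3.2742e-03/0.17) × 100

Percent ionization = 1.93%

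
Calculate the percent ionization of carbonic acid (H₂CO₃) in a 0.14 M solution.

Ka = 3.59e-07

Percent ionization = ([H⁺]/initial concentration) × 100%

Using Ka equilibrium: x² + Ka×x - Ka×C = 0. Solving: [H⁺] = 2.2401e-04. Percent = (2.2401e-04/0.14) × 100

Percent ionization = 0.16%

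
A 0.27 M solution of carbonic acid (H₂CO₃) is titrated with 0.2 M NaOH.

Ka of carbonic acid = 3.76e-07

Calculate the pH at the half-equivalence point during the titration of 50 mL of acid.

At half-equivalence [HA] = [A⁻], so Henderson-Hasselbalch gives pH = pKa = -log(3.76e-07) = 6.42.

pH = pKa = 6.42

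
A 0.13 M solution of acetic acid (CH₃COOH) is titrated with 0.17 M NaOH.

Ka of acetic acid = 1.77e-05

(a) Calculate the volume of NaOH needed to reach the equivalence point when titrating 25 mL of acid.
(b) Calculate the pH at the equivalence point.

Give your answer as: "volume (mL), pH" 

moles acid = 0.13 × 25/1000 = 0.00325 mol; V_base = moles/0.17 × 1000 = 19.1 mL. At equivalence only the conjugate base is present: [A⁻] = 0.00325/0.044 = 7.3667e-02 M. Kb = Kw/Ka = 5.65e-10; [OH⁻] = √(Kb × [A⁻]) = 6.4513e-06; pOH = 5.19; pH = 14 - pOH = 8.81.

V = 19.1 mL, pH = 8.81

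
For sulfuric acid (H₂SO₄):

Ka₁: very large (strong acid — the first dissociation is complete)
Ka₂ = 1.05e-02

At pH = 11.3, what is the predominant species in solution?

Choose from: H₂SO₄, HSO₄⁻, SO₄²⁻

The first dissociation is complete, so H₂SO₄ itself is never the predominant species in water; pKa₂ = -log(1.05e-02) = 1.98. For a polyprotic acid the predominant species crosses at each pKa: below pKa_n the protonated form dominates, above it the deprotonated form does. At pH = 11.3, the predominant species is SO₄²⁻.

SO₄²⁻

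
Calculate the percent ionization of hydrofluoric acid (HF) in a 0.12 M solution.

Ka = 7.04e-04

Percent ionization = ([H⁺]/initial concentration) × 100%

Using Ka equilibrium: x² + Ka×x - Ka×C = 0. Solving: [H⁺] = 8.8460e-03. Percent = (8.8460e-03/0.12) × 100

Percent ionization = 7.37%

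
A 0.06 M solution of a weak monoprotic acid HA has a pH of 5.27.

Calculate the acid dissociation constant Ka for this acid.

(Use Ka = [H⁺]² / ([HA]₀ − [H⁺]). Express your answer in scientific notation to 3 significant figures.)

[H⁺] = 10^(−pH) = 10^(−5.27) = 5.370e-06 M. For HA ⇌ H⁺ + A⁻, Ka = [H⁺][A⁻]/[HA] = [H⁺]² / ([HA]₀ − [H⁺]) = (5.370e-06)² / (0.06 − 5.370e-06) = 4.81e-10.

K_a = 4.81e-10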